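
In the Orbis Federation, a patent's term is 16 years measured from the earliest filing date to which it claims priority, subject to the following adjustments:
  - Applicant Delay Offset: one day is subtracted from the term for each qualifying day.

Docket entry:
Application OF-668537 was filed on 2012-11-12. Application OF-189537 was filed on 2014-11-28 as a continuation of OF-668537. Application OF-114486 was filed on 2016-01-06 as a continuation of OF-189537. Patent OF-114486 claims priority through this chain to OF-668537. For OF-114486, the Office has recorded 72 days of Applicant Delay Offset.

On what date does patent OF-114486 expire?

Earliest priority filing: 12 November 2012.
Base term: 12 November 2012 + 16 years → 12 November 2028.
Applicant Delay Offset: −72 days → 1 September 2028.

September 1, 2028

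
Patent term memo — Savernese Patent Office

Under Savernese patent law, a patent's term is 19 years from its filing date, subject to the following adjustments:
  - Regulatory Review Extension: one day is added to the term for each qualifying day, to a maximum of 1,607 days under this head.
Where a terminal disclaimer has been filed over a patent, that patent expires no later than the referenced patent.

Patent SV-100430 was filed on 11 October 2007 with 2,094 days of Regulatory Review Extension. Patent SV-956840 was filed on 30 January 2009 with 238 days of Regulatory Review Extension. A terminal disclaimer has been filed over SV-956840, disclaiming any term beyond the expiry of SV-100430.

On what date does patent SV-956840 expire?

2028-09-24

Natural term of SV-956840:
  Base: filing + 19 years → 30 January 2028.
  Regulatory Review Extension: 238 days (within the 1607-day cap) → +238 days → 24 September 2028.
Expiry of referenced patent SV-100430:
  Base: filing + 19 years → 11 October 2026.
  Regulatory Review Extension: 2094 days claimed exceeds the 1607-day cap, so +1607 days → 6 March 2031.
Terminal disclaimer: SV-956840 expires on the earlier of 24 September 2028 and 6 March 2031.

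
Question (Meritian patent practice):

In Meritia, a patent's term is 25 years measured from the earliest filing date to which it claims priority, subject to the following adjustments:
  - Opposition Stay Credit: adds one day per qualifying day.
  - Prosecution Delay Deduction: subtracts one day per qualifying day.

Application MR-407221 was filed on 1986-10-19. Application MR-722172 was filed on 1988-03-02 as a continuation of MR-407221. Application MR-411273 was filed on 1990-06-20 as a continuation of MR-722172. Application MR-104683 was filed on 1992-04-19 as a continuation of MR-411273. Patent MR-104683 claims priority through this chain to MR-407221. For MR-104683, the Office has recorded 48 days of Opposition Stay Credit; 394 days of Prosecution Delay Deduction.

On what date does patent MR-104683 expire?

Earliest priority filing: 19 October 1986.
Base term: 19 October 1986 + 25 years → 19 October 2011.
Opposition Stay Credit: +48 days → 6 December 2011.
Prosecution Delay Deduction: −394 days → 7 November 2010.

November 7, 2010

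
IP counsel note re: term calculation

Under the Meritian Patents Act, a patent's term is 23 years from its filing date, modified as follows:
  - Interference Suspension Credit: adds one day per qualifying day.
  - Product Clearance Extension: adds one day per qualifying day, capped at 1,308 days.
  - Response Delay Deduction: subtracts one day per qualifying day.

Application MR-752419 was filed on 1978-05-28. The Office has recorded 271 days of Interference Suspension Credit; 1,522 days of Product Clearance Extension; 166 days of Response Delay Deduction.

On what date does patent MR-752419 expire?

Base term: filing date + 23 years → 28 May 2001.
Interference Suspension Credit: +271 days → 23 February 2002.
Product Clearance Extension: 1522 days claimed exceeds the 1308-day cap, so +1308 days → 23 September 2005.
Response Delay Deduction: −166 days → 10 April 2005.

2005-04-10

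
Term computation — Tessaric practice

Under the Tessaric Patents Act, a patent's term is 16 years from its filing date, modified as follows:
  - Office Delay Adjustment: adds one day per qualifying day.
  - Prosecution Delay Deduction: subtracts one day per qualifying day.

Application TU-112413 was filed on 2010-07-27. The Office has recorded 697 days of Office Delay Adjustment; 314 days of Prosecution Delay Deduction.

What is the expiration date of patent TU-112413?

Base term: filing date + 16 years → 27 July 2026.
Office Delay Adjustment: +697 days → 23 June 2028.
Prosecution Delay Deduction: −314 days → 14 August 2027.

2027-08-14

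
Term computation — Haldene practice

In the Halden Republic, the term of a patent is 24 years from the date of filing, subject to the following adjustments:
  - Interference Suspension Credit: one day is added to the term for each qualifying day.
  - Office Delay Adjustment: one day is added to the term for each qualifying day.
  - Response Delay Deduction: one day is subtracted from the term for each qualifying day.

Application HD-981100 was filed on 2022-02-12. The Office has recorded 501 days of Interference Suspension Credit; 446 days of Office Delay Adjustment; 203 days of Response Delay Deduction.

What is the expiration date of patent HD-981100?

February 26, 2048

Base term: filing date + 24 years → 12 February 2046.
Interference Suspension Credit: +501 days → 28 June 2047.
Office Delay Adjustment: +446 days → 16 September 2048.
Response Delay Deduction: −203 days → 26 February 2048.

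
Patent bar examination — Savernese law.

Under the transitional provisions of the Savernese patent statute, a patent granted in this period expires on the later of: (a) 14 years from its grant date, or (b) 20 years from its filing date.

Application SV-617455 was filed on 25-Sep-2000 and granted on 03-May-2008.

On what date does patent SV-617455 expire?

(a) grant + 14 years → 3 May 2022.
(b) filing + 20 years → 25 September 2020.
Later of the two: 3 May 2022.

May 3, 2022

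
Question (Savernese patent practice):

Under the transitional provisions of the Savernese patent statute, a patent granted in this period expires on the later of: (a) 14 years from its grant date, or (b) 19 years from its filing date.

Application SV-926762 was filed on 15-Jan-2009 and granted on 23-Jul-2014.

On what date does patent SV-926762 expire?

(a) grant + 14 years → 23 July 2028.
(b) filing + 19 years → 15 January 2028.
Later of the two: 23 July 2028.

July 23, 2028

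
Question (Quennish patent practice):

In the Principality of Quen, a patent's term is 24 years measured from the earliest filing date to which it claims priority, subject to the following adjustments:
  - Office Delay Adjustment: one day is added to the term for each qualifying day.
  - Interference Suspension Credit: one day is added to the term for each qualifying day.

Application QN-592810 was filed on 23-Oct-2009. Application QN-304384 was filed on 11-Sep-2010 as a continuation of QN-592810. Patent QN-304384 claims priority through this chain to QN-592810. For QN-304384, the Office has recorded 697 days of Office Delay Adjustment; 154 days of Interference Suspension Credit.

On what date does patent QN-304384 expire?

Earliest priority filing: 23 October 2009.
Base term: 23 October 2009 + 24 years → 23 October 2033.
Office Delay Adjustment: +697 days → 20 September 2035.
Interference Suspension Credit: +154 days → 21 February 2036.

2036-02-21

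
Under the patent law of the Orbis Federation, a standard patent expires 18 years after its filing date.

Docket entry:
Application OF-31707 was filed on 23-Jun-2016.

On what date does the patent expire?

2034-06-23

Filing date + 18 years → 23 June 2034.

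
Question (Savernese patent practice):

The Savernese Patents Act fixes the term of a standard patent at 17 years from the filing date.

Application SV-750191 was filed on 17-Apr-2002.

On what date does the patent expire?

Filing date + 17 years → 17 April 2019.

April 17, 2019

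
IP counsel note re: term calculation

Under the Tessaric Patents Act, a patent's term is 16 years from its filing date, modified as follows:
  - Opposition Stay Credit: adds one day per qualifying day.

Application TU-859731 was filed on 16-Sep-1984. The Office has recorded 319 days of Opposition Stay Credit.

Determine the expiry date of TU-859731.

Base term: filing date + 16 years → 16 September 2000.
Opposition Stay Credit: +319 days → 1 August 2001.

August 1, 2001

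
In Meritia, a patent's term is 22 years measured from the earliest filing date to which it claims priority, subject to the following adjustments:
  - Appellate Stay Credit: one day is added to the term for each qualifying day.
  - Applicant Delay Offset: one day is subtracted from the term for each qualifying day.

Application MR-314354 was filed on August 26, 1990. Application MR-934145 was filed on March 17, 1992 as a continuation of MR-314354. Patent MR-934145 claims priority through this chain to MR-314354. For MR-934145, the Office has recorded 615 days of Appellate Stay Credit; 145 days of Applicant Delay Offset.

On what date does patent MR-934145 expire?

Earliest priority filing: 26 August 1990.
Base term: 26 August 1990 + 22 years → 26 August 2012.
Appellate Stay Credit: +615 days → 3 May 2014.
Applicant Delay Offset: −145 days → 9 December 2013.

2013-12-09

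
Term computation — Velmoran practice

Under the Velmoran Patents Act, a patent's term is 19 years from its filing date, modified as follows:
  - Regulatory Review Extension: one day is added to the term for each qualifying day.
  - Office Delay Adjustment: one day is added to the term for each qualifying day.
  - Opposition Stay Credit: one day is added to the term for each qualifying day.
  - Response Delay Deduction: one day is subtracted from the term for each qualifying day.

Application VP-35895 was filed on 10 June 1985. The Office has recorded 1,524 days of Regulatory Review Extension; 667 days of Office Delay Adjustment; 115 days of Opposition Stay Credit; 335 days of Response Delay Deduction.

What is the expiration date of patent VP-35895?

Base term: filing date + 19 years → 10 June 2004.
Regulatory Review Extension: +1524 days → 12 August 2008.
Office Delay Adjustment: +667 days → 10 June 2010.
Opposition Stay Credit: +115 days → 3 October 2010.
Response Delay Deduction: −335 days → 2 November 2009.

2009-11-02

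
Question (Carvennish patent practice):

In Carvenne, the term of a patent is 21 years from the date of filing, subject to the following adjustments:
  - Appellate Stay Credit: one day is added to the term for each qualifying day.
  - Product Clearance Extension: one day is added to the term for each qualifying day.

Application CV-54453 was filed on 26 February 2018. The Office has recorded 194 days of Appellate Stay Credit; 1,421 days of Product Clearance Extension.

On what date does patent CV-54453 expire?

2043-07-30

Base term: filing date + 21 years → 26 February 2039.
Appellate Stay Credit: +194 days → 8 September 2039.
Product Clearance Extension: +1421 days → 30 July 2043.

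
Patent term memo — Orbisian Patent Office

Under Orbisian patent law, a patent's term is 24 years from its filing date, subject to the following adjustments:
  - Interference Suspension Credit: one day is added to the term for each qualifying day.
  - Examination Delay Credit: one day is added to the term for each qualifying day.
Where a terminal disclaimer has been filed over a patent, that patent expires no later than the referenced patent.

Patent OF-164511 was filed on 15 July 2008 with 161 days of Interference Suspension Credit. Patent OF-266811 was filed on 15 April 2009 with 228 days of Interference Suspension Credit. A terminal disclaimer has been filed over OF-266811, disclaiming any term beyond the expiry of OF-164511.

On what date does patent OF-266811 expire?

Natural term of OF-266811:
  Base: filing + 24 years → 15 April 2033.
  Interference Suspension Credit: +228 days → 29 November 2033.
Expiry of referenced patent OF-164511:
  Base: filing + 24 years → 15 July 2032.
  Interference Suspension Credit: +161 days → 23 December 2032.
Terminal disclaimer: OF-266811 expires on the earlier of 29 November 2033 and 23 December 2032.

2032-12-23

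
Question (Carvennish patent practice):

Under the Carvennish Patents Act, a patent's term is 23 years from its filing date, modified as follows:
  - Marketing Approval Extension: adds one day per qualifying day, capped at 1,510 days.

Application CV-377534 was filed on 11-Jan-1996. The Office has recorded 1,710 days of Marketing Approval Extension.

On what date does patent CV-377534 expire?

Base term: filing date + 23 years → 11 January 2019.
Marketing Approval Extension: 1710 days claimed exceeds the 1510-day cap, so +1510 days → 1 March 2023.

March 1, 2023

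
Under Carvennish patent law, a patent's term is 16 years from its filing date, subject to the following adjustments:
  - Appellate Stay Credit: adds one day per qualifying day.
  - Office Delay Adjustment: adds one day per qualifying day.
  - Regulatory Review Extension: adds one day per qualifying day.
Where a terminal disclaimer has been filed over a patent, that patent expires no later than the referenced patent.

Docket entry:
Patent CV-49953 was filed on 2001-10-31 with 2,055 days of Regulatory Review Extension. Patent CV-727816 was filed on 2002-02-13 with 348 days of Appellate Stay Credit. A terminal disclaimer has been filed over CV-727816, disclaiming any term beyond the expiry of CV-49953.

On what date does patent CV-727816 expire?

Natural term of CV-727816:
  Base: filing + 16 years → 13 February 2018.
  Appellate Stay Credit: +348 days → 27 January 2019.
Expiry of referenced patent CV-49953:
  Base: filing + 16 years → 31 October 2017.
  Regulatory Review Extension: +2055 days → 17 June 2023.
Terminal disclaimer: CV-727816 expires on the earlier of 27 January 2019 and 17 June 2023.

2019-01-27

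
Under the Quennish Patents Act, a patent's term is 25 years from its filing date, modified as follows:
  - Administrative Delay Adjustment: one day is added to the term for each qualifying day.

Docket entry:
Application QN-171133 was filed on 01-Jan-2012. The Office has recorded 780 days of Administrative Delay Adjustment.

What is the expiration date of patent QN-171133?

2039-02-20

Base term: filing date + 25 years → 1 January 2037.
Administrative Delay Adjustment: +780 days → 20 February 2039.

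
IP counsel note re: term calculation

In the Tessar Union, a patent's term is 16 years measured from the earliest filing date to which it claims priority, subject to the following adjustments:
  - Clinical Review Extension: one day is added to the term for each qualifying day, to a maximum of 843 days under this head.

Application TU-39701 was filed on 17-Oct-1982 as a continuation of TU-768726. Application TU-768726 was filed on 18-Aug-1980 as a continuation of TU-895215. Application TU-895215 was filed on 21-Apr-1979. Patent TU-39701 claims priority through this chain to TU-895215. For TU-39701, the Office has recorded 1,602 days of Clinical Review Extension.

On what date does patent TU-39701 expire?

Earliest priority filing: 21 April 1979.
Base term: 21 April 1979 + 16 years → 21 April 1995.
Clinical Review Extension: 1602 days claimed exceeds the 843-day cap, so +843 days → 11 August 1997.

August 11, 1997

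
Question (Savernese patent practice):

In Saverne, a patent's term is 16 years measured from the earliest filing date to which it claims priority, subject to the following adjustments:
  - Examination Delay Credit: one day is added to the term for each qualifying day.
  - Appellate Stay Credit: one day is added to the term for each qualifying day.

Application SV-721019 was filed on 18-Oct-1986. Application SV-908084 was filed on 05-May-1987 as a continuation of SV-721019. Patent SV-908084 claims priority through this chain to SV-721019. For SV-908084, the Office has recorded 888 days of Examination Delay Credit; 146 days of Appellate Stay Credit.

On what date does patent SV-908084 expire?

2005-08-17

Earliest priority filing: 18 October 1986.
Base term: 18 October 1986 + 16 years → 18 October 2002.
Examination Delay Credit: +888 days → 24 March 2005.
Appellate Stay Credit: +146 days → 17 August 2005.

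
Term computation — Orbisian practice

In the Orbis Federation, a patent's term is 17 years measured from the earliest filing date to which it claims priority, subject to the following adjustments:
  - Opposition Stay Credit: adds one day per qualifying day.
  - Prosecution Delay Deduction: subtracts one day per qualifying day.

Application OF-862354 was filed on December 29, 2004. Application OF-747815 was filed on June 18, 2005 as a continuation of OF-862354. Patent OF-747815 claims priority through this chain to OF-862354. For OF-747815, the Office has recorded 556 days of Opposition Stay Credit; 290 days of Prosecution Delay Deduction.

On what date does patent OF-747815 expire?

Earliest priority filing: 29 December 2004.
Base term: 29 December 2004 + 17 years → 29 December 2021.
Opposition Stay Credit: +556 days → 8 July 2023.
Prosecution Delay Deduction: −290 days → 21 September 2022.

September 21, 2022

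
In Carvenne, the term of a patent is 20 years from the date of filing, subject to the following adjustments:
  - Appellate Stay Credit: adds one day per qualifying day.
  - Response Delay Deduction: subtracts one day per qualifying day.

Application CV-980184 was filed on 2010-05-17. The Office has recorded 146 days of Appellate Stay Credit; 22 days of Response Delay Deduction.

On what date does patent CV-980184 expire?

Base term: filing date + 20 years → 17 May 2030.
Appellate Stay Credit: +146 days → 10 October 2030.
Response Delay Deduction: −22 days → 18 September 2030.

September 18, 2030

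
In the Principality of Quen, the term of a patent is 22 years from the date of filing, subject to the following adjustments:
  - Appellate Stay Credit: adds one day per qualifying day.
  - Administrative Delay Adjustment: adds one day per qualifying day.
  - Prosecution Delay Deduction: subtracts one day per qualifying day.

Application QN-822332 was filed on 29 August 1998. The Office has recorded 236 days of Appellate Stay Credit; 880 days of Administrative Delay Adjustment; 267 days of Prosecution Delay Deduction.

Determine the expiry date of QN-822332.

Base term: filing date + 22 years → 29 August 2020.
Appellate Stay Credit: +236 days → 22 April 2021.
Administrative Delay Adjustment: +880 days → 19 September 2023.
Prosecution Delay Deduction: −267 days → 26 December 2022.

December 26, 2022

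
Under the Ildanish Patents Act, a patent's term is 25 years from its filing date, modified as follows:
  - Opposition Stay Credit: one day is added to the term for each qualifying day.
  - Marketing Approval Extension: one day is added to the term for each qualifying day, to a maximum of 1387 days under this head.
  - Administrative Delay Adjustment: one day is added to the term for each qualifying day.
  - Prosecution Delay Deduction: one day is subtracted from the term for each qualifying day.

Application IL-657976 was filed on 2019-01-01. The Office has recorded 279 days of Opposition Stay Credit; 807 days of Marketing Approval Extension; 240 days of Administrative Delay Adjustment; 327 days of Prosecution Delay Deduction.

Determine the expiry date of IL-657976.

Base term: filing date + 25 years → 1 January 2044.
Opposition Stay Credit: +279 days → 6 October 2044.
Marketing Approval Extension: 807 days (within the 1387-day cap) → +807 days → 22 December 2046.
Administrative Delay Adjustment: +240 days → 19 August 2047.
Prosecution Delay Deduction: −327 days → 26 September 2046.

September 26, 2046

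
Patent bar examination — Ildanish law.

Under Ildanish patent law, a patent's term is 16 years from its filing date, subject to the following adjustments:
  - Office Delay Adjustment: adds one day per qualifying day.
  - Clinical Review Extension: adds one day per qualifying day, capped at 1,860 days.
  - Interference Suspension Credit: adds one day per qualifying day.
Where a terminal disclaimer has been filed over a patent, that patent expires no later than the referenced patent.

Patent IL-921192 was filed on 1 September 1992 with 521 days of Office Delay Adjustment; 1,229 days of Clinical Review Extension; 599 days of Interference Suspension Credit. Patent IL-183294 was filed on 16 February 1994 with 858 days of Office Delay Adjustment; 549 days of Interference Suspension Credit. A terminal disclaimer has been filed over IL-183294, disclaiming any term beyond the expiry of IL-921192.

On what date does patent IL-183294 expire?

Natural term of IL-183294:
  Base: filing + 16 years → 16 February 2010.
  Office Delay Adjustment: +858 days → 23 June 2012.
  Interference Suspension Credit: +549 days → 24 December 2013.
Expiry of referenced patent IL-921192:
  Base: filing + 16 years → 1 September 2008.
  Office Delay Adjustment: +521 days → 4 February 2010.
  Clinical Review Extension: 1229 days (within the 1860-day cap) → +1229 days → 17 June 2013.
  Interference Suspension Credit: +599 days → 6 February 2015.
Terminal disclaimer: IL-183294 expires on the earlier of 24 December 2013 and 6 February 2015.

December 24, 2013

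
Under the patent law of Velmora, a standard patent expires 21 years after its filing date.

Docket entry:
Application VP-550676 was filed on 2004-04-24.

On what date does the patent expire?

2025-04-24

Filing date + 21 years → 24 April 2025.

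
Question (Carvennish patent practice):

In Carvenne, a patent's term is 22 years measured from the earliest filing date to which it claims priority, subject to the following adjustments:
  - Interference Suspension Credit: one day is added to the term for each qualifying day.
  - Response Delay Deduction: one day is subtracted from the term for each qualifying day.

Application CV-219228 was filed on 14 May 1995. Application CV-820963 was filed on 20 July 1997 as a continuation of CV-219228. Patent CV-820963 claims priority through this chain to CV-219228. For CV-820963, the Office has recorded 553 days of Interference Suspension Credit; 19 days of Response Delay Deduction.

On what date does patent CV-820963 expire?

2018-10-30

Earliest priority filing: 14 May 1995.
Base term: 14 May 1995 + 22 years → 14 May 2017.
Interference Suspension Credit: +553 days → 18 November 2018.
Response Delay Deduction: −19 days → 30 October 2018.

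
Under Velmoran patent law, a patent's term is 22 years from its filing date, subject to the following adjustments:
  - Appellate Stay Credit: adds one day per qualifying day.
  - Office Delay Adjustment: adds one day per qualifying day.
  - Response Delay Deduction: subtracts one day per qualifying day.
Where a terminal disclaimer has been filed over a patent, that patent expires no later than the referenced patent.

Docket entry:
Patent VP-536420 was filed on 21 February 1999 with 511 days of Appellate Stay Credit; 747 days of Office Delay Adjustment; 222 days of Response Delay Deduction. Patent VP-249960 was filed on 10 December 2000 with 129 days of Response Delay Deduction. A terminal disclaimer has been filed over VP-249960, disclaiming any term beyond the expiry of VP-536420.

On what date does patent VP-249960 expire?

August 3, 2022

Natural term of VP-249960:
  Base: filing + 22 years → 10 December 2022.
  Response Delay Deduction: −129 days → 3 August 2022.
Expiry of referenced patent VP-536420:
  Base: filing + 22 years → 21 February 2021.
  Appellate Stay Credit: +511 days → 17 July 2022.
  Office Delay Adjustment: +747 days → 2 August 2024.
  Response Delay Deduction: −222 days → 24 December 2023.
Terminal disclaimer: VP-249960 expires on the earlier of 3 August 2022 and 24 December 2023.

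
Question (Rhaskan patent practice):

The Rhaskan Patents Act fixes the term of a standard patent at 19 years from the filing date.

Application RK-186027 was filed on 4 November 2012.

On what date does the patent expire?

Filing date + 19 years → 4 November 2031.

November 4, 2031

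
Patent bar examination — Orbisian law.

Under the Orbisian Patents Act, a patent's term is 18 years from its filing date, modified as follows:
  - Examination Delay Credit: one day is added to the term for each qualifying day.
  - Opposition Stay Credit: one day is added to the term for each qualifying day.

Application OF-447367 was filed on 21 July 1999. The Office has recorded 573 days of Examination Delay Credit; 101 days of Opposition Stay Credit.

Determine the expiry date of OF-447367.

2019-05-26

Base term: filing date + 18 years → 21 July 2017.
Examination Delay Credit: +573 days → 14 February 2019.
Opposition Stay Credit: +101 days → 26 May 2019.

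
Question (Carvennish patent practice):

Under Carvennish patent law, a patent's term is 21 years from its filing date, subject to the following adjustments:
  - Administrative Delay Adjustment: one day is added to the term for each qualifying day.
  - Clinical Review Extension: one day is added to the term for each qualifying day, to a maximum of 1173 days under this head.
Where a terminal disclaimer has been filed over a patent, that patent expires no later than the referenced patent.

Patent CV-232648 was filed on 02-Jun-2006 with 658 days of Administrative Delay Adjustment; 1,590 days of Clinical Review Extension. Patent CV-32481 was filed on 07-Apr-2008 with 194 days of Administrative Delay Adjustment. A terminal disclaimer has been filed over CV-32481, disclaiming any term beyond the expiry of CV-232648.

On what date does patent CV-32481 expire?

Natural term of CV-32481:
  Base: filing + 21 years → 7 April 2029.
  Administrative Delay Adjustment: +194 days → 18 October 2029.
Expiry of referenced patent CV-232648:
  Base: filing + 21 years → 2 June 2027.
  Administrative Delay Adjustment: +658 days → 21 March 2029.
  Clinical Review Extension: 1590 days claimed exceeds the 1173-day cap, so +1173 days → 6 June 2032.
Terminal disclaimer: CV-32481 expires on the earlier of 18 October 2029 and 6 June 2032.

October 18, 2029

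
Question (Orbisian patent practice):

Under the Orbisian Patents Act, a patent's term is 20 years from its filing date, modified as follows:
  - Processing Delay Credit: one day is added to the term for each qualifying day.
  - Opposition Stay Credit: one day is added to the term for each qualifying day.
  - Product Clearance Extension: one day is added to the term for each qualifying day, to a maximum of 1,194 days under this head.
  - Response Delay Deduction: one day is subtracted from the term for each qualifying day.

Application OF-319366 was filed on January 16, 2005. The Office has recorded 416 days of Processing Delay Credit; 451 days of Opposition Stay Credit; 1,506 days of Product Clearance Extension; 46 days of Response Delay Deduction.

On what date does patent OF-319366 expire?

Base term: filing date + 20 years → 16 January 2025.
Processing Delay Credit: +416 days → 8 March 2026.
Opposition Stay Credit: +451 days → 2 June 2027.
Product Clearance Extension: 1506 days claimed exceeds the 1194-day cap, so +1194 days → 8 September 2030.
Response Delay Deduction: −46 days → 24 July 2030.

July 24, 2030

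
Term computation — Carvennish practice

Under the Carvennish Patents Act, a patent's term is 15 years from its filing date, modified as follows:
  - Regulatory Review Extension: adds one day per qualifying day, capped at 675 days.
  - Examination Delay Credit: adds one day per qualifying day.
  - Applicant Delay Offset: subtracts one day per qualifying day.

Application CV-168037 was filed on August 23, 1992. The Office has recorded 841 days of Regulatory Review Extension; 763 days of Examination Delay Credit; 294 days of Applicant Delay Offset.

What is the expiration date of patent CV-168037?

Base term: filing date + 15 years → 23 August 2007.
Regulatory Review Extension: 841 days claimed exceeds the 675-day cap, so +675 days → 28 June 2009.
Examination Delay Credit: +763 days → 31 July 2011.
Applicant Delay Offset: −294 days → 10 October 2010.

2010-10-10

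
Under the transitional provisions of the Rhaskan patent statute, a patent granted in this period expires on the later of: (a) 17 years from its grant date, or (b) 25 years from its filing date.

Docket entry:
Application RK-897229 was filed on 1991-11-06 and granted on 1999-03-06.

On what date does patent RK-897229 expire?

(a) grant + 17 years → 6 March 2016.
(b) filing + 25 years → 6 November 2016.
Later of the two: 6 November 2016.

November 6, 2016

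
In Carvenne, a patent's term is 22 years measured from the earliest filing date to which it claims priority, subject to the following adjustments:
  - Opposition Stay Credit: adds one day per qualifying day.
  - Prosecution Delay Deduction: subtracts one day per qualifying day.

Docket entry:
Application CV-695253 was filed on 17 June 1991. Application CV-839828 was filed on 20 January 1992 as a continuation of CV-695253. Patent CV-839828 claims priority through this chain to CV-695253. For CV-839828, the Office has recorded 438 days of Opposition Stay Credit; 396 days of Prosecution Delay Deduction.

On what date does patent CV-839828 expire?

July 29, 2013

Earliest priority filing: 17 June 1991.
Base term: 17 June 1991 + 22 years → 17 June 2013.
Opposition Stay Credit: +438 days → 29 August 2014.
Prosecution Delay Deduction: −396 days → 29 July 2013.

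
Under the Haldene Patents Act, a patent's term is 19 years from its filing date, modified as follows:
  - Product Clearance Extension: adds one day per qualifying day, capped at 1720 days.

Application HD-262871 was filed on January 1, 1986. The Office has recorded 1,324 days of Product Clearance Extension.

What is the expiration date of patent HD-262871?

Base term: filing date + 19 years → 1 January 2005.
Product Clearance Extension: 1324 days (within the 1720-day cap) → +1324 days → 17 August 2008.

2008-08-17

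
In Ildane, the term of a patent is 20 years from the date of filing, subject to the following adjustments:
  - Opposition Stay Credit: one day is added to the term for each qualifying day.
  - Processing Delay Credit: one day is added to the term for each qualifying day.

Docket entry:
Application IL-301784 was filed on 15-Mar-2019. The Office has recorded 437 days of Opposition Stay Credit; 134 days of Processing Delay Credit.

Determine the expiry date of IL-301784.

Base term: filing date + 20 years → 15 March 2039.
Opposition Stay Credit: +437 days → 25 May 2040.
Processing Delay Credit: +134 days → 6 October 2040.

October 6, 2040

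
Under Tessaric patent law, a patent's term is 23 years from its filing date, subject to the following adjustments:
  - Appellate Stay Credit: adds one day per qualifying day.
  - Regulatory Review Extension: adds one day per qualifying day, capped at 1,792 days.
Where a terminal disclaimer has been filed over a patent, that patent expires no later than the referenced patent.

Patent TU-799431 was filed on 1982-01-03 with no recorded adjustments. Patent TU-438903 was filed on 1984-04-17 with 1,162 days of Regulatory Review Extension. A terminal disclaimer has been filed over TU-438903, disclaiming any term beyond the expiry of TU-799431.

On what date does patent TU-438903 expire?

January 3, 2005

Natural term of TU-438903:
  Base: filing + 23 years → 17 April 2007.
  Regulatory Review Extension: 1162 days (within the 1792-day cap) → +1162 days → 22 June 2010.
Expiry of referenced patent TU-799431:
  Base: filing + 23 years → 3 January 2005.
Terminal disclaimer: TU-438903 expires on the earlier of 22 June 2010 and 3 January 2005.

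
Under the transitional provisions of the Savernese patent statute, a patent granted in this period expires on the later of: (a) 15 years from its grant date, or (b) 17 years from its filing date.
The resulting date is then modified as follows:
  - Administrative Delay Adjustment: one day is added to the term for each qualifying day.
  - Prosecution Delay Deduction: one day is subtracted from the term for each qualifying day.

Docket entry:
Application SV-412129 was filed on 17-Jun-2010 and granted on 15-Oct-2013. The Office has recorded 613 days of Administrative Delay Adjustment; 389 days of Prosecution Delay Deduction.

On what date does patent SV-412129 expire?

May 27, 2029

(a) grant + 15 years → 15 October 2028.
(b) filing + 17 years → 17 June 2027.
Later of the two: 15 October 2028.
Administrative Delay Adjustment: +613 days → 20 June 2030.
Prosecution Delay Deduction: −389 days → 27 May 2029.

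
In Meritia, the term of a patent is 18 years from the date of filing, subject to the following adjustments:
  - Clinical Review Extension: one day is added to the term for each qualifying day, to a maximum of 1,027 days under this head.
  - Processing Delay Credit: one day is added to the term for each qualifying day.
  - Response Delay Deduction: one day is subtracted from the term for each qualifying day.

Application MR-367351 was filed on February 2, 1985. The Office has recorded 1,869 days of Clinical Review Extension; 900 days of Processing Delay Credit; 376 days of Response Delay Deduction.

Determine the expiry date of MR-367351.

May 3, 2007

Base term: filing date + 18 years → 2 February 2003.
Clinical Review Extension: 1869 days claimed exceeds the 1027-day cap, so +1027 days → 25 November 2005.
Processing Delay Credit: +900 days → 13 May 2008.
Response Delay Deduction: −376 days → 3 May 2007.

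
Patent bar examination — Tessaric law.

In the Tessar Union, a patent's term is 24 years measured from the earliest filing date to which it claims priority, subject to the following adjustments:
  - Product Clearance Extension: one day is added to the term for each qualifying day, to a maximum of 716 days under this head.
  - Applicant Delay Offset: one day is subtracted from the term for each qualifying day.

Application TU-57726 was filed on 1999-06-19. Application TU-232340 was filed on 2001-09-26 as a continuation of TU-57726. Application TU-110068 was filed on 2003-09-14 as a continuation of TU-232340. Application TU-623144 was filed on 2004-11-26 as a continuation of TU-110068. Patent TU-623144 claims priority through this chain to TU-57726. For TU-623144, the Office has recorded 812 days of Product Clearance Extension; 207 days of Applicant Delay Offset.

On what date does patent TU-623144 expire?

November 9, 2024

Earliest priority filing: 19 June 1999.
Base term: 19 June 1999 + 24 years → 19 June 2023.
Product Clearance Extension: 812 days claimed exceeds the 716-day cap, so +716 days → 4 June 2025.
Applicant Delay Offset: −207 days → 9 November 2024.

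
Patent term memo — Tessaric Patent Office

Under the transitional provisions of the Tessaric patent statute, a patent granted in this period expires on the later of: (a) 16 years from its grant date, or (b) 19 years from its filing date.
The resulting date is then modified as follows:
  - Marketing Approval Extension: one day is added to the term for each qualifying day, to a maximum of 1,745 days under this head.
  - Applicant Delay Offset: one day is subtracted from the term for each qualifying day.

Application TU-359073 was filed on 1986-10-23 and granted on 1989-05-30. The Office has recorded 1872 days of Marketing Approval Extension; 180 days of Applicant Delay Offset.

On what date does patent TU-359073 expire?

(a) grant + 16 years → 30 May 2005.
(b) filing + 19 years → 23 October 2005.
Later of the two: 23 October 2005.
Marketing Approval Extension: 1872 days claimed exceeds the 1745-day cap, so +1745 days → 3 August 2010.
Applicant Delay Offset: −180 days → 4 February 2010.

2010-02-04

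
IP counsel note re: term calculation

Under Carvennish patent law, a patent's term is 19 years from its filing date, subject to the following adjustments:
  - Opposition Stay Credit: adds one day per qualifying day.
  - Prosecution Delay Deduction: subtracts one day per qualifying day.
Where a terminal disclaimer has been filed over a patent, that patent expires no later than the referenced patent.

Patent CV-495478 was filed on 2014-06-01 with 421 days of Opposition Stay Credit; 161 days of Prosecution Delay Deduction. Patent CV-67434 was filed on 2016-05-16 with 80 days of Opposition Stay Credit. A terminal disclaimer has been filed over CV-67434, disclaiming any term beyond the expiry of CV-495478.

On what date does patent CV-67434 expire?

Natural term of CV-67434:
  Base: filing + 19 years → 16 May 2035.
  Opposition Stay Credit: +80 days → 4 August 2035.
Expiry of referenced patent CV-495478:
  Base: filing + 19 years → 1 June 2033.
  Opposition Stay Credit: +421 days → 27 July 2034.
  Prosecution Delay Deduction: −161 days → 16 February 2034.
Terminal disclaimer: CV-67434 expires on the earlier of 4 August 2035 and 16 February 2034.

2034-02-16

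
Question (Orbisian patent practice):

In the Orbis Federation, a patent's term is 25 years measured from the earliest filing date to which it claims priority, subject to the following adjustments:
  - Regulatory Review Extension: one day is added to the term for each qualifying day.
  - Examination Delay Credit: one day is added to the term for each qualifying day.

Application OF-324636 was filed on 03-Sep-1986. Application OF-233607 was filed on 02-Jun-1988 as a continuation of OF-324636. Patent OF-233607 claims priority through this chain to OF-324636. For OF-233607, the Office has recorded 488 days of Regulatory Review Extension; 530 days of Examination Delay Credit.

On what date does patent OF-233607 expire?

June 17, 2014

Earliest priority filing: 3 September 1986.
Base term: 3 September 1986 + 25 years → 3 September 2011.
Regulatory Review Extension: +488 days → 3 January 2013.
Examination Delay Credit: +530 days → 17 June 2014.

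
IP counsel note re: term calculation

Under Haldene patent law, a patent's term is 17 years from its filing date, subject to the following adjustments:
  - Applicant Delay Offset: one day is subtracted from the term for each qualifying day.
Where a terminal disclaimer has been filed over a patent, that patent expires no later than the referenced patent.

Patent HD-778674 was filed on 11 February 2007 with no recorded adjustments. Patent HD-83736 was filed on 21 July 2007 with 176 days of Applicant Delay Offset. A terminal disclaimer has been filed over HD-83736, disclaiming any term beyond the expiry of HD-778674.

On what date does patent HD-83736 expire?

January 27, 2024

Natural term of HD-83736:
  Base: filing + 17 years → 21 July 2024.
  Applicant Delay Offset: −176 days → 27 January 2024.
Expiry of referenced patent HD-778674:
  Base: filing + 17 years → 11 February 2024.
Terminal disclaimer: HD-83736 expires on the earlier of 27 January 2024 and 11 February 2024.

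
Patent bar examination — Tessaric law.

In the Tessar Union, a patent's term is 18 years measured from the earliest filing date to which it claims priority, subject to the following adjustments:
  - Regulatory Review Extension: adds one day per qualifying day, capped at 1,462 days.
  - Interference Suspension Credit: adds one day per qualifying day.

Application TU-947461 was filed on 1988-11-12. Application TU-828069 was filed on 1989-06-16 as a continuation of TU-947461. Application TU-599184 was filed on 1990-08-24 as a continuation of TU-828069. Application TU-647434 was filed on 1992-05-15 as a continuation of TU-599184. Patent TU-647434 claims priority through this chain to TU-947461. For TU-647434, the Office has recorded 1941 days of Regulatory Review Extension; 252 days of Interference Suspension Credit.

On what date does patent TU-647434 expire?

Earliest priority filing: 12 November 1988.
Base term: 12 November 1988 + 18 years → 12 November 2006.
Regulatory Review Extension: 1941 days claimed exceeds the 1462-day cap, so +1462 days → 13 November 2010.
Interference Suspension Credit: +252 days → 23 July 2011.

July 23, 2011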